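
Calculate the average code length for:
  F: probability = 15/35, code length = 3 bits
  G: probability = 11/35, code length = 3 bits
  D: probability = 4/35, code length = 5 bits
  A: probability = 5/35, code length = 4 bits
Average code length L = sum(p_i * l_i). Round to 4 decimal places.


Weighted contributions p_i * l_i:
  F: (15/35) * 3 = 45/35
  G: (11/35) * 3 = 33/35
  D: (4/35) * 5 = 20/35
  A: (5/35) * 4 = 20/35
Sum = (45 + 33 + 20 + 20)/35 = 118/35

L = 118/35 = 3.3714 bits/symbol


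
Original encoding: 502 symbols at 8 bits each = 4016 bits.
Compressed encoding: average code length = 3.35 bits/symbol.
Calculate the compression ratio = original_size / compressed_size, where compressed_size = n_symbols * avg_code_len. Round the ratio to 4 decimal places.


original_size = n_symbols * orig_bits = 502 * 8 = 4016 bits
compressed_size = n_symbols * avg_code_len = 502 * 3.35 = 1681.7 bits
ratio = original_size / compressed_size = 4016 / 1681.7 = 2.3881

Compression ratio = 2.3881


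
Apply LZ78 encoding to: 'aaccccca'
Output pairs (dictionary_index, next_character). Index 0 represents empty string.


LZ78 encoding steps:
Dictionary: {0: ''}
Step 1: w='' (idx 0), next='a' -> output (0, 'a'), add 'a' as idx 1
Step 2: w='a' (idx 1), next='c' -> output (1, 'c'), add 'ac' as idx 2
Step 3: w='' (idx 0), next='c' -> output (0, 'c'), add 'c' as idx 3
Step 4: w='c' (idx 3), next='c' -> output (3, 'c'), add 'cc' as idx 4
Step 5: w='c' (idx 3), next='a' -> output (3, 'a'), add 'ca' as idx 5


Encoded: [(0, 'a'), (1, 'c'), (0, 'c'), (3, 'c'), (3, 'a')]


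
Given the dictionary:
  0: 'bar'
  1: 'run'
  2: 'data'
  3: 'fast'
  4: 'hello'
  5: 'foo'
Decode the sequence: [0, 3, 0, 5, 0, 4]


Look up each index in the dictionary:
  0 -> 'bar'
  3 -> 'fast'
  0 -> 'bar'
  5 -> 'foo'
  0 -> 'bar'
  4 -> 'hello'

Decoded: "bar fast bar foo bar hello"


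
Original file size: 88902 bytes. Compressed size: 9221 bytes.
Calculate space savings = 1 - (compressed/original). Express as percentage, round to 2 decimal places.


ratio = compressed/original = 9221/88902 = 0.103721
savings = 1 - ratio = 1 - 0.103721 = 0.896279
as a percentage: 0.896279 * 100 = 89.63%

Space savings = 1 - 9221/88902 = 89.63%


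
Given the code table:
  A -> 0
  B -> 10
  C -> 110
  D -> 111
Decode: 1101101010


Decoding:
110 -> C
110 -> C
10 -> B
10 -> B


Result: CCBB


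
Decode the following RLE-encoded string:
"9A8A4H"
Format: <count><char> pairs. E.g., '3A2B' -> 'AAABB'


Expanding each <count><char> pair:
  9A -> 'AAAAAAAAA'
  8A -> 'AAAAAAAA'
  4H -> 'HHHH'

Decoded = AAAAAAAAAAAAAAAAAHHHH


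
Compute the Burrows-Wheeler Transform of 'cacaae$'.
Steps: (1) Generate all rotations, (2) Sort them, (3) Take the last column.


Rotations (sorted):
  0: $cacaae -> last char: e
  1: aae$cac -> last char: c
  2: acaae$c -> last char: c
  3: ae$caca -> last char: a
  4: caae$ca -> last char: a
  5: cacaae$ -> last char: $
  6: e$cacaa -> last char: a


BWT = eccaa$a


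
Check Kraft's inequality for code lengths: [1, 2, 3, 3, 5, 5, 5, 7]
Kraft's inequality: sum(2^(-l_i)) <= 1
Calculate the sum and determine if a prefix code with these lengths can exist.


Sum = 2^(-1) + 2^(-2) + 2^(-3) + 2^(-3) + 2^(-5) + 2^(-5) + 2^(-5) + 2^(-7)
    = 0.5 + 0.25 + 0.125 + 0.125 + 0.03125 + 0.03125 + 0.03125 + 0.0078125
    = 141/128 = 1.1015625
Since 1.1015625 > 1, Kraft's inequality is NOT satisfied.
A prefix code with these lengths CANNOT exist.

Kraft sum = 1.1015625. Not satisfied.


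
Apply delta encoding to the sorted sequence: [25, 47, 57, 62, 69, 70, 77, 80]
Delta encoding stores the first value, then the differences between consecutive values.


First value: 25
Deltas:
  47 - 25 = 22
  57 - 47 = 10
  62 - 57 = 5
  69 - 62 = 7
  70 - 69 = 1
  77 - 70 = 7
  80 - 77 = 3


Delta encoded: [25, 22, 10, 5, 7, 1, 7, 3]


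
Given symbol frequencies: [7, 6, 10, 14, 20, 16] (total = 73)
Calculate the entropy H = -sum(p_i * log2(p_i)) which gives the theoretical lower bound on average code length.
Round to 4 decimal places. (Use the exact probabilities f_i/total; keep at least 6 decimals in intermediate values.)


Per-symbol terms -p_i * log2(p_i) with p_i = f_i/73:
  p = 7/73 = 0.095890: log2(p) = -3.382470, -p*log2(p) = 0.324346
  p = 6/73 = 0.082192: log2(p) = -3.604862, -p*log2(p) = 0.296290
  p = 10/73 = 0.136986: log2(p) = -2.867896, -p*log2(p) = 0.392863
  p = 14/73 = 0.191781: log2(p) = -2.382470, -p*log2(p) = 0.456912
  p = 20/73 = 0.273973: log2(p) = -1.867896, -p*log2(p) = 0.511752
  p = 16/73 = 0.219178: log2(p) = -2.189825, -p*log2(p) = 0.479962
H = 0.324346 + 0.296290 + 0.392863 + 0.456912 + 0.511752 + 0.479962 = 2.462125

H = 2.4621 bits/symbol


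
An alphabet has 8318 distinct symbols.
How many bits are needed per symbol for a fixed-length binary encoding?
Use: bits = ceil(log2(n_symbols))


log2(8318) = 13.022
Bracket: 2^13 = 8192 < 8318 <= 2^14 = 16384
So ceil(log2(8318)) = 14

bits = ceil(log2(8318)) = ceil(13.022) = 14 bits


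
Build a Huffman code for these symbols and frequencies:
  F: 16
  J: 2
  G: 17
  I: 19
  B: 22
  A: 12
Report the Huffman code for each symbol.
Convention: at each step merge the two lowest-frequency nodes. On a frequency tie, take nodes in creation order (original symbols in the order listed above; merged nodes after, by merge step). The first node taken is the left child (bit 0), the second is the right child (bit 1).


Huffman tree construction:
Step 1: Merge J(2) + A(12) = 14
Step 2: Merge (J+A)(14) + F(16) = 30
Step 3: Merge G(17) + I(19) = 36
Step 4: Merge B(22) + ((J+A)+F)(30) = 52
Step 5: Merge (G+I)(36) + (B+((J+A)+F))(52) = 88
Read each symbol's code off the tree from the root (left child = 0, right child = 1).

Codes:
  F: 111 (length 3)
  J: 1100 (length 4)
  G: 00 (length 2)
  I: 01 (length 2)
  B: 10 (length 2)
  A: 1101 (length 4)
Average code length: 220/88 = 2.5000 bits/symbol


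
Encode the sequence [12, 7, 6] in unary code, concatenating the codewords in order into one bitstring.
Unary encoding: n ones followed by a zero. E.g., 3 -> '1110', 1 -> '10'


Encode each number as n ones followed by a terminating 0:
  12 -> 1111111111110 (13 bits)
  7 -> 11111110 (8 bits)
  6 -> 1111110 (7 bits)
Total length = 13 + 8 + 7 = 28 bits.

Unary([12, 7, 6]) = 1111111111110111111101111110 (28 bits)


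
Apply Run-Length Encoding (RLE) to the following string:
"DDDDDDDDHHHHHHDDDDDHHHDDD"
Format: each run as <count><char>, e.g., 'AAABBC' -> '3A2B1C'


Scanning runs left to right:
  i=0: run of 'D' x 8 -> '8D'
  i=8: run of 'H' x 6 -> '6H'
  i=14: run of 'D' x 5 -> '5D'
  i=19: run of 'H' x 3 -> '3H'
  i=22: run of 'D' x 3 -> '3D'

RLE = 8D6H5D3H3D


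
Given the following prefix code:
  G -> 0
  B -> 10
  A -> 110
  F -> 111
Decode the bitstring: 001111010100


Decoding step by step:
Bits 0 -> G
Bits 0 -> G
Bits 111 -> F
Bits 10 -> B
Bits 10 -> B
Bits 10 -> B
Bits 0 -> G


Decoded message: GGFBBBG


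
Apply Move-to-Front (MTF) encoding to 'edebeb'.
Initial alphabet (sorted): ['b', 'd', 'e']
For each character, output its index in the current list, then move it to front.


MTF encoding:
'e': index 2 in ['b', 'd', 'e'] -> ['e', 'b', 'd']
'd': index 2 in ['e', 'b', 'd'] -> ['d', 'e', 'b']
'e': index 1 in ['d', 'e', 'b'] -> ['e', 'd', 'b']
'b': index 2 in ['e', 'd', 'b'] -> ['b', 'e', 'd']
'e': index 1 in ['b', 'e', 'd'] -> ['e', 'b', 'd']
'b': index 1 in ['e', 'b', 'd'] -> ['b', 'e', 'd']


Output: [2, 2, 1, 2, 1, 1]


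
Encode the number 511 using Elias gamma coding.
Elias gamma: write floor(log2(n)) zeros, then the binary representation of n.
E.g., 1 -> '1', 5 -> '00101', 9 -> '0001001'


num_bits = floor(log2(511)) + 1 = 9
leading_zeros = num_bits - 1 = 8
binary(511) = 111111111

Elias gamma(511) = '00000000' + '111111111' = 00000000111111111 (17 bits)


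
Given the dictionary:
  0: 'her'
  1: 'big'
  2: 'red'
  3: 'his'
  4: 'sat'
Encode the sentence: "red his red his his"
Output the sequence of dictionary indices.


Look up each word in the dictionary:
  'red' -> 2
  'his' -> 3
  'red' -> 2
  'his' -> 3
  'his' -> 3

Encoded: [2, 3, 2, 3, 3]


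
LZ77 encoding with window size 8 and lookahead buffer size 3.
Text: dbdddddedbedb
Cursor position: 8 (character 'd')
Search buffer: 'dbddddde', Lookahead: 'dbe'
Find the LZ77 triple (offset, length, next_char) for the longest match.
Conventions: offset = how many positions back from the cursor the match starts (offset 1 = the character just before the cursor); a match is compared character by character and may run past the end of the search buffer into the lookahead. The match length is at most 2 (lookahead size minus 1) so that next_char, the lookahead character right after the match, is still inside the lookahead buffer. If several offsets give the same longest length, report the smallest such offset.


Try each offset into the search buffer:
  offset=1 (pos 7, char 'e'): match length 0
  offset=2 (pos 6, char 'd'): match length 1
  offset=3 (pos 5, char 'd'): match length 1
  offset=4 (pos 4, char 'd'): match length 1
  offset=5 (pos 3, char 'd'): match length 1
  offset=6 (pos 2, char 'd'): match length 1
  offset=7 (pos 1, char 'b'): match length 0
  offset=8 (pos 0, char 'd'): match length 2
Longest match has length 2 at offset 8.
next_char = character at position 8 + 2 = 10 -> 'e'

Best match: offset=8, length=2 (matching 'db' starting at position 0)
LZ77 triple: (8, 2, 'e')


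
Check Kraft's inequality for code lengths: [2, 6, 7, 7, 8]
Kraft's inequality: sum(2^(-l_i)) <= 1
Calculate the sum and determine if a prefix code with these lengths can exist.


Sum = 2^(-2) + 2^(-6) + 2^(-7) + 2^(-7) + 2^(-8)
    = 0.25 + 0.015625 + 0.0078125 + 0.0078125 + 0.00390625
    = 73/256 = 0.28515625
Since 0.28515625 <= 1, Kraft's inequality IS satisfied.
A prefix code with these lengths CAN exist.

Kraft sum = 0.28515625. Satisfied.


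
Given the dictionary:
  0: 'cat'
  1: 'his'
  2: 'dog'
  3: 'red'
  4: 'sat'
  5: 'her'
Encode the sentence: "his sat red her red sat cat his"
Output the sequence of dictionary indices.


Look up each word in the dictionary:
  'his' -> 1
  'sat' -> 4
  'red' -> 3
  'her' -> 5
  'red' -> 3
  'sat' -> 4
  'cat' -> 0
  'his' -> 1

Encoded: [1, 4, 3, 5, 3, 4, 0, 1]


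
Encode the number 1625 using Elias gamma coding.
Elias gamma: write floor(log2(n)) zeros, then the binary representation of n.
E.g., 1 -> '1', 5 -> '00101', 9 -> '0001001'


num_bits = floor(log2(1625)) + 1 = 11
leading_zeros = num_bits - 1 = 10
binary(1625) = 11001011001

Elias gamma(1625) = '0000000000' + '11001011001' = 000000000011001011001 (21 bits)


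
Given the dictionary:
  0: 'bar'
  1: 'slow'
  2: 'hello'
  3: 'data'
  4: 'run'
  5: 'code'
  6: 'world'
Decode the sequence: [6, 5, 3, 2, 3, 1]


Look up each index in the dictionary:
  6 -> 'world'
  5 -> 'code'
  3 -> 'data'
  2 -> 'hello'
  3 -> 'data'
  1 -> 'slow'

Decoded: "world code data hello data slow"


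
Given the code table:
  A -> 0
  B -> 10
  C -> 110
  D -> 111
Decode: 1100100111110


Decoding:
110 -> C
0 -> A
10 -> B
0 -> A
111 -> D
110 -> C


Result: CABADC


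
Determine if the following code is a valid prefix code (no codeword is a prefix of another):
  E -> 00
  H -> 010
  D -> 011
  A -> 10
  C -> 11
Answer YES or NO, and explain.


Checking each pair (does one codeword prefix another?):
  E='00' vs H='010': no prefix
  E='00' vs D='011': no prefix
  E='00' vs A='10': no prefix
  E='00' vs C='11': no prefix
  H='010' vs E='00': no prefix
  H='010' vs D='011': no prefix
  H='010' vs A='10': no prefix
  H='010' vs C='11': no prefix
  D='011' vs E='00': no prefix
  D='011' vs H='010': no prefix
  D='011' vs A='10': no prefix
  D='011' vs C='11': no prefix
  A='10' vs E='00': no prefix
  A='10' vs H='010': no prefix
  A='10' vs D='011': no prefix
  A='10' vs C='11': no prefix
  C='11' vs E='00': no prefix
  C='11' vs H='010': no prefix
  C='11' vs D='011': no prefix
  C='11' vs A='10': no prefix
No violation found over all pairs.

YES -- this is a valid prefix code. No codeword is a prefix of any other codeword.


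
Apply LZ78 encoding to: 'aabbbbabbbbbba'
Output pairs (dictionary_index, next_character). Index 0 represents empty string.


LZ78 encoding steps:
Dictionary: {0: ''}
Step 1: w='' (idx 0), next='a' -> output (0, 'a'), add 'a' as idx 1
Step 2: w='a' (idx 1), next='b' -> output (1, 'b'), add 'ab' as idx 2
Step 3: w='' (idx 0), next='b' -> output (0, 'b'), add 'b' as idx 3
Step 4: w='b' (idx 3), next='b' -> output (3, 'b'), add 'bb' as idx 4
Step 5: w='ab' (idx 2), next='b' -> output (2, 'b'), add 'abb' as idx 5
Step 6: w='bb' (idx 4), next='b' -> output (4, 'b'), add 'bbb' as idx 6
Step 7: w='b' (idx 3), next='a' -> output (3, 'a'), add 'ba' as idx 7


Encoded: [(0, 'a'), (1, 'b'), (0, 'b'), (3, 'b'), (2, 'b'), (4, 'b'), (3, 'a')]


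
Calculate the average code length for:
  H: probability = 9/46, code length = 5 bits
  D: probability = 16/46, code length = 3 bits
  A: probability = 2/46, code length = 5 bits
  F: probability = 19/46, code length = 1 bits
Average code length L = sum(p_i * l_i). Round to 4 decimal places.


Weighted contributions p_i * l_i:
  H: (9/46) * 5 = 45/46
  D: (16/46) * 3 = 48/46
  A: (2/46) * 5 = 10/46
  F: (19/46) * 1 = 19/46
Sum = (45 + 48 + 10 + 19)/46 = 122/46

L = 122/46 = 2.6522 bits/symbol


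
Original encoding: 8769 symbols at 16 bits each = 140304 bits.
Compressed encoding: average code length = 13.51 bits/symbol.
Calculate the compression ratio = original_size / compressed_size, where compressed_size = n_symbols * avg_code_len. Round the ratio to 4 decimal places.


original_size = n_symbols * orig_bits = 8769 * 16 = 140304 bits
compressed_size = n_symbols * avg_code_len = 8769 * 13.51 = 118469.19 bits
ratio = original_size / compressed_size = 140304 / 118469.19 = 1.1843

Compression ratio = 1.1843


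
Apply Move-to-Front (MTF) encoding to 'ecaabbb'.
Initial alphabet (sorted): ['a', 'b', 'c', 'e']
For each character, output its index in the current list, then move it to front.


MTF encoding:
'e': index 3 in ['a', 'b', 'c', 'e'] -> ['e', 'a', 'b', 'c']
'c': index 3 in ['e', 'a', 'b', 'c'] -> ['c', 'e', 'a', 'b']
'a': index 2 in ['c', 'e', 'a', 'b'] -> ['a', 'c', 'e', 'b']
'a': index 0 in ['a', 'c', 'e', 'b'] -> ['a', 'c', 'e', 'b']
'b': index 3 in ['a', 'c', 'e', 'b'] -> ['b', 'a', 'c', 'e']
'b': index 0 in ['b', 'a', 'c', 'e'] -> ['b', 'a', 'c', 'e']
'b': index 0 in ['b', 'a', 'c', 'e'] -> ['b', 'a', 'c', 'e']


Output: [3, 3, 2, 0, 3, 0, 0]


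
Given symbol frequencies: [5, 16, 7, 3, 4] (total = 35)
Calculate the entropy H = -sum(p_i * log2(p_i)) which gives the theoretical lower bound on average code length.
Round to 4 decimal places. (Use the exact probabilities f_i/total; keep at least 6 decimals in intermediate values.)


Per-symbol terms -p_i * log2(p_i) with p_i = f_i/35:
  p = 5/35 = 0.142857: log2(p) = -2.807355, -p*log2(p) = 0.401051
  p = 16/35 = 0.457143: log2(p) = -1.129283, -p*log2(p) = 0.516244
  p = 7/35 = 0.200000: log2(p) = -2.321928, -p*log2(p) = 0.464386
  p = 3/35 = 0.085714: log2(p) = -3.544321, -p*log2(p) = 0.303799
  p = 4/35 = 0.114286: log2(p) = -3.129283, -p*log2(p) = 0.357632
H = 0.401051 + 0.516244 + 0.464386 + 0.303799 + 0.357632 = 2.043112

H = 2.0431 bits/symbol


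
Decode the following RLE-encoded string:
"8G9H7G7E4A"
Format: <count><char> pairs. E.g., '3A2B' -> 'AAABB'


Expanding each <count><char> pair:
  8G -> 'GGGGGGGG'
  9H -> 'HHHHHHHHH'
  7G -> 'GGGGGGG'
  7E -> 'EEEEEEE'
  4A -> 'AAAA'

Decoded = GGGGGGGGHHHHHHHHHGGGGGGGEEEEEEEAAAA


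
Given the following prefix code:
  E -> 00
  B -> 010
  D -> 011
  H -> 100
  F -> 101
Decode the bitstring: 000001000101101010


Decoding step by step:
Bits 00 -> E
Bits 00 -> E
Bits 010 -> B
Bits 00 -> E
Bits 101 -> F
Bits 101 -> F
Bits 010 -> B


Decoded message: EEBEFFB


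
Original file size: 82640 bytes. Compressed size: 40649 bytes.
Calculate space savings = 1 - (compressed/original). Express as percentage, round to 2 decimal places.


ratio = compressed/original = 40649/82640 = 0.49188
savings = 1 - ratio = 1 - 0.49188 = 0.50812
as a percentage: 0.50812 * 100 = 50.81%

Space savings = 1 - 40649/82640 = 50.81%


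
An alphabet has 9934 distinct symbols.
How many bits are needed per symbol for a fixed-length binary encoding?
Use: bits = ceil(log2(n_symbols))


log2(9934) = 13.2782
Bracket: 2^13 = 8192 < 9934 <= 2^14 = 16384
So ceil(log2(9934)) = 14

bits = ceil(log2(9934)) = ceil(13.2782) = 14 bits


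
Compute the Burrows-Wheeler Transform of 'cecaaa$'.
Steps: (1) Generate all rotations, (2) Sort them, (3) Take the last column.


Rotations (sorted):
  0: $cecaaa -> last char: a
  1: a$cecaa -> last char: a
  2: aa$ceca -> last char: a
  3: aaa$cec -> last char: c
  4: caaa$ce -> last char: e
  5: cecaaa$ -> last char: $
  6: ecaaa$c -> last char: c


BWT = aaace$c


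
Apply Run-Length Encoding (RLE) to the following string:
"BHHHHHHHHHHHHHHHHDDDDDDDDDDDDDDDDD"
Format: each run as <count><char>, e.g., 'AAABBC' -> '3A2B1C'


Scanning runs left to right:
  i=0: run of 'B' x 1 -> '1B'
  i=1: run of 'H' x 16 -> '16H'
  i=17: run of 'D' x 17 -> '17D'

RLE = 1B16H17D


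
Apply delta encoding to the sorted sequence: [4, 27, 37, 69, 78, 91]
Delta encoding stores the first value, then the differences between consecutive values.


First value: 4
Deltas:
  27 - 4 = 23
  37 - 27 = 10
  69 - 37 = 32
  78 - 69 = 9
  91 - 78 = 13


Delta encoded: [4, 23, 10, 32, 9, 13]


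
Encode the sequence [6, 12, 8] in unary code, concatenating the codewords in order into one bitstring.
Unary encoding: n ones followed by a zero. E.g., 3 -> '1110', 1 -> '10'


Encode each number as n ones followed by a terminating 0:
  6 -> 1111110 (7 bits)
  12 -> 1111111111110 (13 bits)
  8 -> 111111110 (9 bits)
Total length = 7 + 13 + 9 = 29 bits.

Unary([6, 12, 8]) = 11111101111111111110111111110 (29 bits)


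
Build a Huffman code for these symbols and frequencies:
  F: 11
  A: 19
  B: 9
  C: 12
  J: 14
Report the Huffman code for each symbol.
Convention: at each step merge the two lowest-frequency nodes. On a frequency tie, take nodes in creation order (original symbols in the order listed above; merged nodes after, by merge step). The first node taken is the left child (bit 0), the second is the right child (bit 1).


Huffman tree construction:
Step 1: Merge B(9) + F(11) = 20
Step 2: Merge C(12) + J(14) = 26
Step 3: Merge A(19) + (B+F)(20) = 39
Step 4: Merge (C+J)(26) + (A+(B+F))(39) = 65
Read each symbol's code off the tree from the root (left child = 0, right child = 1).

Codes:
  F: 111 (length 3)
  A: 10 (length 2)
  B: 110 (length 3)
  C: 00 (length 2)
  J: 01 (length 2)
Average code length: 150/65 = 2.3077 bits/symbol


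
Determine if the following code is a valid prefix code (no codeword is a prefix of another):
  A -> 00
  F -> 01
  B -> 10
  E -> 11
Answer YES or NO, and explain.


Checking each pair (does one codeword prefix another?):
  A='00' vs F='01': no prefix
  A='00' vs B='10': no prefix
  A='00' vs E='11': no prefix
  F='01' vs A='00': no prefix
  F='01' vs B='10': no prefix
  F='01' vs E='11': no prefix
  B='10' vs A='00': no prefix
  B='10' vs F='01': no prefix
  B='10' vs E='11': no prefix
  E='11' vs A='00': no prefix
  E='11' vs F='01': no prefix
  E='11' vs B='10': no prefix
No violation found over all pairs.

YES -- this is a valid prefix code. No codeword is a prefix of any other codeword.


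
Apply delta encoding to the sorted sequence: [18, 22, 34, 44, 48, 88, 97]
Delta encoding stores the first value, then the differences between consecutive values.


First value: 18
Deltas:
  22 - 18 = 4
  34 - 22 = 12
  44 - 34 = 10
  48 - 44 = 4
  88 - 48 = 40
  97 - 88 = 9


Delta encoded: [18, 4, 12, 10, 4, 40, 9]


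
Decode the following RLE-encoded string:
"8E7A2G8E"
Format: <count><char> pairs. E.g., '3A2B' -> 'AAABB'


Expanding each <count><char> pair:
  8E -> 'EEEEEEEE'
  7A -> 'AAAAAAA'
  2G -> 'GG'
  8E -> 'EEEEEEEE'

Decoded = EEEEEEEEAAAAAAAGGEEEEEEEE


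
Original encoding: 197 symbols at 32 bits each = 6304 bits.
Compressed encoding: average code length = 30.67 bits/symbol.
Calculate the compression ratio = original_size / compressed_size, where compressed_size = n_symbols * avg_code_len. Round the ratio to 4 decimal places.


original_size = n_symbols * orig_bits = 197 * 32 = 6304 bits
compressed_size = n_symbols * avg_code_len = 197 * 30.67 = 6041.99 bits
ratio = original_size / compressed_size = 6304 / 6041.99 = 1.0434

Compression ratio = 1.0434


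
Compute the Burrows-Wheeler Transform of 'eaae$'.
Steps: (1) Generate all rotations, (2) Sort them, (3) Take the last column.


Rotations (sorted):
  0: $eaae -> last char: e
  1: aae$e -> last char: e
  2: ae$ea -> last char: a
  3: e$eaa -> last char: a
  4: eaae$ -> last char: $


BWT = eeaa$


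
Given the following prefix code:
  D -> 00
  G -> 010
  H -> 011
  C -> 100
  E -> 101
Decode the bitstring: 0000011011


Decoding step by step:
Bits 00 -> D
Bits 00 -> D
Bits 011 -> H
Bits 011 -> H


Decoded message: DDHH


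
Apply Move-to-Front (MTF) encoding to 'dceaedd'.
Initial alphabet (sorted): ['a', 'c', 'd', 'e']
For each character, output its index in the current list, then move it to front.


MTF encoding:
'd': index 2 in ['a', 'c', 'd', 'e'] -> ['d', 'a', 'c', 'e']
'c': index 2 in ['d', 'a', 'c', 'e'] -> ['c', 'd', 'a', 'e']
'e': index 3 in ['c', 'd', 'a', 'e'] -> ['e', 'c', 'd', 'a']
'a': index 3 in ['e', 'c', 'd', 'a'] -> ['a', 'e', 'c', 'd']
'e': index 1 in ['a', 'e', 'c', 'd'] -> ['e', 'a', 'c', 'd']
'd': index 3 in ['e', 'a', 'c', 'd'] -> ['d', 'e', 'a', 'c']
'd': index 0 in ['d', 'e', 'a', 'c'] -> ['d', 'e', 'a', 'c']


Output: [2, 2, 3, 3, 1, 3, 0]


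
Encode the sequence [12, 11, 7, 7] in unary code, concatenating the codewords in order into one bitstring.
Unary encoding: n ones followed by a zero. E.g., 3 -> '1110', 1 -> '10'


Encode each number as n ones followed by a terminating 0:
  12 -> 1111111111110 (13 bits)
  11 -> 111111111110 (12 bits)
  7 -> 11111110 (8 bits)
  7 -> 11111110 (8 bits)
Total length = 13 + 12 + 8 + 8 = 41 bits.

Unary([12, 11, 7, 7]) = 11111111111101111111111101111111011111110 (41 bits)


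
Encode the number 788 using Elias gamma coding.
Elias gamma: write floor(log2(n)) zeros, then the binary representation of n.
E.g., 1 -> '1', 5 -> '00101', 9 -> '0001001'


num_bits = floor(log2(788)) + 1 = 10
leading_zeros = num_bits - 1 = 9
binary(788) = 1100010100

Elias gamma(788) = '000000000' + '1100010100' = 0000000001100010100 (19 bits)


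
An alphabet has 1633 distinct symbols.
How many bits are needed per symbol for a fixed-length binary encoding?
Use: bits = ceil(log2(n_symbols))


log2(1633) = 10.6733
Bracket: 2^10 = 1024 < 1633 <= 2^11 = 2048
So ceil(log2(1633)) = 11

bits = ceil(log2(1633)) = ceil(10.6733) = 11 bits


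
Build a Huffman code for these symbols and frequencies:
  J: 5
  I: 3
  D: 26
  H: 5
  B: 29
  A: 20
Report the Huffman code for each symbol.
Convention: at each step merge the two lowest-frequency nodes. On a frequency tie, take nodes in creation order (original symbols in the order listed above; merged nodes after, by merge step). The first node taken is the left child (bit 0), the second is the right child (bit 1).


Huffman tree construction:
Step 1: Merge I(3) + J(5) = 8
Step 2: Merge H(5) + (I+J)(8) = 13
Step 3: Merge (H+(I+J))(13) + A(20) = 33
Step 4: Merge D(26) + B(29) = 55
Step 5: Merge ((H+(I+J))+A)(33) + (D+B)(55) = 88
Read each symbol's code off the tree from the root (left child = 0, right child = 1).

Codes:
  J: 0011 (length 4)
  I: 0010 (length 4)
  D: 10 (length 2)
  H: 000 (length 3)
  B: 11 (length 2)
  A: 01 (length 2)
Average code length: 197/88 = 2.2386 bits/symbol


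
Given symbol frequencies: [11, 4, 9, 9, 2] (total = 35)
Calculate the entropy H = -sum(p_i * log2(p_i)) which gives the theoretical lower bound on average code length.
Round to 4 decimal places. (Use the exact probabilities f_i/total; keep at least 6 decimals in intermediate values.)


Per-symbol terms -p_i * log2(p_i) with p_i = f_i/35:
  p = 11/35 = 0.314286: log2(p) = -1.669851, -p*log2(p) = 0.524810
  p = 4/35 = 0.114286: log2(p) = -3.129283, -p*log2(p) = 0.357632
  p = 9/35 = 0.257143: log2(p) = -1.959358, -p*log2(p) = 0.503835
  p = 9/35 = 0.257143: log2(p) = -1.959358, -p*log2(p) = 0.503835
  p = 2/35 = 0.057143: log2(p) = -4.129283, -p*log2(p) = 0.235959
H = 0.524810 + 0.357632 + 0.503835 + 0.503835 + 0.235959 = 2.126071

H = 2.1261 bits/symbol


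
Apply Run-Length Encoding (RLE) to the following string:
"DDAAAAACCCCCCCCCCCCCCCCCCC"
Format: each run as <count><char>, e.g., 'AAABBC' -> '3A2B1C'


Scanning runs left to right:
  i=0: run of 'D' x 2 -> '2D'
  i=2: run of 'A' x 5 -> '5A'
  i=7: run of 'C' x 19 -> '19C'

RLE = 2D5A19C


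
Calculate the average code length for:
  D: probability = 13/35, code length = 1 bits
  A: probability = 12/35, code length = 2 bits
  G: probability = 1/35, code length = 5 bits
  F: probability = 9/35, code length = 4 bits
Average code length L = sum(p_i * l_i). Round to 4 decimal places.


Weighted contributions p_i * l_i:
  D: (13/35) * 1 = 13/35
  A: (12/35) * 2 = 24/35
  G: (1/35) * 5 = 5/35
  F: (9/35) * 4 = 36/35
Sum = (13 + 24 + 5 + 36)/35 = 78/35

L = 78/35 = 2.2286 bits/symbol


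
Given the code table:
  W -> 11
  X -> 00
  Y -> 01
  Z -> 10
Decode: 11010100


Decoding:
11 -> W
01 -> Y
01 -> Y
00 -> X


Result: WYYX


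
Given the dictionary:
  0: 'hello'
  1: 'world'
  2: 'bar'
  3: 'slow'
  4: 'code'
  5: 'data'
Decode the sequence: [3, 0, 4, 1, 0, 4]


Look up each index in the dictionary:
  3 -> 'slow'
  0 -> 'hello'
  4 -> 'code'
  1 -> 'world'
  0 -> 'hello'
  4 -> 'code'

Decoded: "slow hello code world hello code"


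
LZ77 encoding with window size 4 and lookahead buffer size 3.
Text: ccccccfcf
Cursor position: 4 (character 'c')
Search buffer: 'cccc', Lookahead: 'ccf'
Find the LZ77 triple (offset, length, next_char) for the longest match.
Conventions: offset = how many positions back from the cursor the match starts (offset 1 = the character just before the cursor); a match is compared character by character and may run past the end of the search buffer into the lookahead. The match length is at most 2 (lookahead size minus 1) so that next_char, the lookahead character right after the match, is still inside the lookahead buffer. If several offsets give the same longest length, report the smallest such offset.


Try each offset into the search buffer:
  offset=1 (pos 3, char 'c'): match length 2
  offset=2 (pos 2, char 'c'): match length 2
  offset=3 (pos 1, char 'c'): match length 2
  offset=4 (pos 0, char 'c'): match length 2
Longest match has length 2, found at offsets 1, 2, 3, 4; take the smallest, offset 1.
next_char = character at position 4 + 2 = 6 -> 'f'

Best match: offset=1, length=2 (matching 'cc' starting at position 3)
LZ77 triple: (1, 2, 'f')


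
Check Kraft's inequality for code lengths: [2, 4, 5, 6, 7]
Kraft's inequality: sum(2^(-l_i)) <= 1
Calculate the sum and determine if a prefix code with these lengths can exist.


Sum = 2^(-2) + 2^(-4) + 2^(-5) + 2^(-6) + 2^(-7)
    = 0.25 + 0.0625 + 0.03125 + 0.015625 + 0.0078125
    = 47/128 = 0.3671875
Since 0.3671875 <= 1, Kraft's inequality IS satisfied.
A prefix code with these lengths CAN exist.

Kraft sum = 0.3671875. Satisfied.


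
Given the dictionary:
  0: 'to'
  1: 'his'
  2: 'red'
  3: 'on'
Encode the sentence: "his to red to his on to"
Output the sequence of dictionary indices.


Look up each word in the dictionary:
  'his' -> 1
  'to' -> 0
  'red' -> 2
  'to' -> 0
  'his' -> 1
  'on' -> 3
  'to' -> 0

Encoded: [1, 0, 2, 0, 1, 3, 0]


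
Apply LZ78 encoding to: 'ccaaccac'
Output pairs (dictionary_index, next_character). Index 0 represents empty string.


LZ78 encoding steps:
Dictionary: {0: ''}
Step 1: w='' (idx 0), next='c' -> output (0, 'c'), add 'c' as idx 1
Step 2: w='c' (idx 1), next='a' -> output (1, 'a'), add 'ca' as idx 2
Step 3: w='' (idx 0), next='a' -> output (0, 'a'), add 'a' as idx 3
Step 4: w='c' (idx 1), next='c' -> output (1, 'c'), add 'cc' as idx 4
Step 5: w='a' (idx 3), next='c' -> output (3, 'c'), add 'ac' as idx 5


Encoded: [(0, 'c'), (1, 'a'), (0, 'a'), (1, 'c'), (3, 'c')]


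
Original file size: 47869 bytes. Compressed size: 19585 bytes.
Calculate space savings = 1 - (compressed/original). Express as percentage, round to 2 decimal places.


ratio = compressed/original = 19585/47869 = 0.409137
savings = 1 - ratio = 1 - 0.409137 = 0.590863
as a percentage: 0.590863 * 100 = 59.09%

Space savings = 1 - 19585/47869 = 59.09%


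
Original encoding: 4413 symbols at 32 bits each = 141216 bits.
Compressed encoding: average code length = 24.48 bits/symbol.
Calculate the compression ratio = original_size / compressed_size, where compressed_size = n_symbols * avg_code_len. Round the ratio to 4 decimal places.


original_size = n_symbols * orig_bits = 4413 * 32 = 141216 bits
compressed_size = n_symbols * avg_code_len = 4413 * 24.48 = 108030.24 bits
ratio = original_size / compressed_size = 141216 / 108030.24 = 1.3072

Compression ratio = 1.3072


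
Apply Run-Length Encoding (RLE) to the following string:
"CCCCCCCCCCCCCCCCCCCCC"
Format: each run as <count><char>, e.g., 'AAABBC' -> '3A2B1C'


Scanning runs left to right:
  i=0: run of 'C' x 21 -> '21C'

RLE = 21C


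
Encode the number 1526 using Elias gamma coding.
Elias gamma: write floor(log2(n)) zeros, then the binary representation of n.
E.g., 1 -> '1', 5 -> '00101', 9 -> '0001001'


num_bits = floor(log2(1526)) + 1 = 11
leading_zeros = num_bits - 1 = 10
binary(1526) = 10111110110

Elias gamma(1526) = '0000000000' + '10111110110' = 000000000010111110110 (21 bits)


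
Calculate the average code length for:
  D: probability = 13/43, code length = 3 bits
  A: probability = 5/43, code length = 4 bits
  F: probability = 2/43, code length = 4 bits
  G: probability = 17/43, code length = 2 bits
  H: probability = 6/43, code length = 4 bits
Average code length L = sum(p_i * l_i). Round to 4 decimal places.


Weighted contributions p_i * l_i:
  D: (13/43) * 3 = 39/43
  A: (5/43) * 4 = 20/43
  F: (2/43) * 4 = 8/43
  G: (17/43) * 2 = 34/43
  H: (6/43) * 4 = 24/43
Sum = (39 + 20 + 8 + 34 + 24)/43 = 125/43

L = 125/43 = 2.9070 bits/symbol


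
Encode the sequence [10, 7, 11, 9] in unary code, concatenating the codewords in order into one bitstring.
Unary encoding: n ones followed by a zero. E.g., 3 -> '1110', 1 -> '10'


Encode each number as n ones followed by a terminating 0:
  10 -> 11111111110 (11 bits)
  7 -> 11111110 (8 bits)
  11 -> 111111111110 (12 bits)
  9 -> 1111111110 (10 bits)
Total length = 11 + 8 + 12 + 10 = 41 bits.

Unary([10, 7, 11, 9]) = 11111111110111111101111111111101111111110 (41 bits)


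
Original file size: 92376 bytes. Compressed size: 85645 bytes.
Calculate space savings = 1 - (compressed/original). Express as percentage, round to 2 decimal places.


ratio = compressed/original = 85645/92376 = 0.927135
savings = 1 - ratio = 1 - 0.927135 = 0.072865
as a percentage: 0.072865 * 100 = 7.29%

Space savings = 1 - 85645/92376 = 7.29%


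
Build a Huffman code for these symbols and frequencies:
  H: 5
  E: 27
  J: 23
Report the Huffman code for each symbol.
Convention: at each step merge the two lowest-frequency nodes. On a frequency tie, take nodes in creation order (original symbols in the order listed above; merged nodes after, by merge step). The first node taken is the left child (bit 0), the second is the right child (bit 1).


Huffman tree construction:
Step 1: Merge H(5) + J(23) = 28
Step 2: Merge E(27) + (H+J)(28) = 55
Read each symbol's code off the tree from the root (left child = 0, right child = 1).

Codes:
  H: 10 (length 2)
  E: 0 (length 1)
  J: 11 (length 2)
Average code length: 83/55 = 1.5091 bits/symbol


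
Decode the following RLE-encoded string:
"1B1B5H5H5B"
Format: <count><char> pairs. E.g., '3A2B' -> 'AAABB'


Expanding each <count><char> pair:
  1B -> 'B'
  1B -> 'B'
  5H -> 'HHHHH'
  5H -> 'HHHHH'
  5B -> 'BBBBB'

Decoded = BBHHHHHHHHHHBBBBB


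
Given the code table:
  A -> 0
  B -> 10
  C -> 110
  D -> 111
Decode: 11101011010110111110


Decoding:
111 -> D
0 -> A
10 -> B
110 -> C
10 -> B
110 -> C
111 -> D
110 -> C


Result: DABCBCDC


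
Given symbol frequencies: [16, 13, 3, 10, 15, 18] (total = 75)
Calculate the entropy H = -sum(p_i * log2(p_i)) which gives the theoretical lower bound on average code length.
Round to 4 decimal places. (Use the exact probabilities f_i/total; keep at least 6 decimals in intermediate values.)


Per-symbol terms -p_i * log2(p_i) with p_i = f_i/75:
  p = 16/75 = 0.213333: log2(p) = -2.228819, -p*log2(p) = 0.475481
  p = 13/75 = 0.173333: log2(p) = -2.528379, -p*log2(p) = 0.438252
  p = 3/75 = 0.040000: log2(p) = -4.643856, -p*log2(p) = 0.185754
  p = 10/75 = 0.133333: log2(p) = -2.906891, -p*log2(p) = 0.387585
  p = 15/75 = 0.200000: log2(p) = -2.321928, -p*log2(p) = 0.464386
  p = 18/75 = 0.240000: log2(p) = -2.058894, -p*log2(p) = 0.494134
H = 0.475481 + 0.438252 + 0.185754 + 0.387585 + 0.464386 + 0.494134 = 2.445592

H = 2.4456 bits/symbol


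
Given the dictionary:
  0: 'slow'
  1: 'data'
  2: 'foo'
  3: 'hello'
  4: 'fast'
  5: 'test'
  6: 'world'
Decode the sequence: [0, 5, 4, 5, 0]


Look up each index in the dictionary:
  0 -> 'slow'
  5 -> 'test'
  4 -> 'fast'
  5 -> 'test'
  0 -> 'slow'

Decoded: "slow test fast test slow"


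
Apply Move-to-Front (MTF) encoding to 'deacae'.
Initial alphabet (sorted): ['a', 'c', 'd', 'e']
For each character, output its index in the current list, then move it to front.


MTF encoding:
'd': index 2 in ['a', 'c', 'd', 'e'] -> ['d', 'a', 'c', 'e']
'e': index 3 in ['d', 'a', 'c', 'e'] -> ['e', 'd', 'a', 'c']
'a': index 2 in ['e', 'd', 'a', 'c'] -> ['a', 'e', 'd', 'c']
'c': index 3 in ['a', 'e', 'd', 'c'] -> ['c', 'a', 'e', 'd']
'a': index 1 in ['c', 'a', 'e', 'd'] -> ['a', 'c', 'e', 'd']
'e': index 2 in ['a', 'c', 'e', 'd'] -> ['e', 'a', 'c', 'd']


Output: [2, 3, 2, 3, 1, 2]


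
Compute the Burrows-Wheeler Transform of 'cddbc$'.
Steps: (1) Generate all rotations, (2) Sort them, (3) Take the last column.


Rotations (sorted):
  0: $cddbc -> last char: c
  1: bc$cdd -> last char: d
  2: c$cddb -> last char: b
  3: cddbc$ -> last char: $
  4: dbc$cd -> last char: d
  5: ddbc$c -> last char: c


BWT = cdb$dc


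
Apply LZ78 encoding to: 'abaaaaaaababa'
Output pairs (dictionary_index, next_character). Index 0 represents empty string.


LZ78 encoding steps:
Dictionary: {0: ''}
Step 1: w='' (idx 0), next='a' -> output (0, 'a'), add 'a' as idx 1
Step 2: w='' (idx 0), next='b' -> output (0, 'b'), add 'b' as idx 2
Step 3: w='a' (idx 1), next='a' -> output (1, 'a'), add 'aa' as idx 3
Step 4: w='aa' (idx 3), next='a' -> output (3, 'a'), add 'aaa' as idx 4
Step 5: w='aa' (idx 3), next='b' -> output (3, 'b'), add 'aab' as idx 5
Step 6: w='a' (idx 1), next='b' -> output (1, 'b'), add 'ab' as idx 6
Step 7: w='a' (idx 1), end of input -> output (1, '')


Encoded: [(0, 'a'), (0, 'b'), (1, 'a'), (3, 'a'), (3, 'b'), (1, 'b'), (1, '')]


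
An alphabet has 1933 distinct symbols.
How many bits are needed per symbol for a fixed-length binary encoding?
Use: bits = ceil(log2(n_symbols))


log2(1933) = 10.9166
Bracket: 2^10 = 1024 < 1933 <= 2^11 = 2048
So ceil(log2(1933)) = 11

bits = ceil(log2(1933)) = ceil(10.9166) = 11 bits


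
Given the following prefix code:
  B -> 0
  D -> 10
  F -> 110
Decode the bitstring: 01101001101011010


Decoding step by step:
Bits 0 -> B
Bits 110 -> F
Bits 10 -> D
Bits 0 -> B
Bits 110 -> F
Bits 10 -> D
Bits 110 -> F
Bits 10 -> D


Decoded message: BFDBFDFD


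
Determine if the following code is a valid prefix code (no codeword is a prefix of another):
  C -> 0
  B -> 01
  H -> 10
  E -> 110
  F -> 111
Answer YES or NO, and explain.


Checking each pair (does one codeword prefix another?):
  C='0' vs B='01': prefix -- VIOLATION

NO -- this is NOT a valid prefix code. C (0) is a prefix of B (01).


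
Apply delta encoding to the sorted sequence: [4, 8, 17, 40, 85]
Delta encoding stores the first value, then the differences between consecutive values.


First value: 4
Deltas:
  8 - 4 = 4
  17 - 8 = 9
  40 - 17 = 23
  85 - 40 = 45


Delta encoded: [4, 4, 9, 23, 45]


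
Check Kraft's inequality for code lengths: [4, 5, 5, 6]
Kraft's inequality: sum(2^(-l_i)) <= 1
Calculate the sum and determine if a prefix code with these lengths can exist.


Sum = 2^(-4) + 2^(-5) + 2^(-5) + 2^(-6)
    = 0.0625 + 0.03125 + 0.03125 + 0.015625
    = 9/64 = 0.140625
Since 0.140625 <= 1, Kraft's inequality IS satisfied.
A prefix code with these lengths CAN exist.

Kraft sum = 0.140625. Satisfied.


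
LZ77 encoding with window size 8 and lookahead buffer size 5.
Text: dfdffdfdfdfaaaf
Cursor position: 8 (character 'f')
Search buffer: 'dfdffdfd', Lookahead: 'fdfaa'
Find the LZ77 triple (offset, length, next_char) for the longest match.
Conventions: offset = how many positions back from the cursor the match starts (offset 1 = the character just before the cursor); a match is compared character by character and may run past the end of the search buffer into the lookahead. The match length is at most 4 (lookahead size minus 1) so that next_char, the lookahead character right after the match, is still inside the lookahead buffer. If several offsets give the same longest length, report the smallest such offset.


Try each offset into the search buffer:
  offset=1 (pos 7, char 'd'): match length 0
  offset=2 (pos 6, char 'f'): match length 3
  offset=3 (pos 5, char 'd'): match length 0
  offset=4 (pos 4, char 'f'): match length 3
  offset=5 (pos 3, char 'f'): match length 1
  offset=6 (pos 2, char 'd'): match length 0
  offset=7 (pos 1, char 'f'): match length 3
  offset=8 (pos 0, char 'd'): match length 0
Longest match has length 3, found at offsets 2, 4, 7; take the smallest, offset 2.
next_char = character at position 8 + 3 = 11 -> 'a'

Best match: offset=2, length=3 (matching 'fdf' starting at position 6)
LZ77 triple: (2, 3, 'a')


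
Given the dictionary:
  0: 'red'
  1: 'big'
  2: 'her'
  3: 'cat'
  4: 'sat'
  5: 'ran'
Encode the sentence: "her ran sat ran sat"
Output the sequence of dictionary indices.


Look up each word in the dictionary:
  'her' -> 2
  'ran' -> 5
  'sat' -> 4
  'ran' -> 5
  'sat' -> 4

Encoded: [2, 5, 4, 5, 4]


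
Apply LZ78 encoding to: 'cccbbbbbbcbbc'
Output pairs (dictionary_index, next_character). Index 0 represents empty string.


LZ78 encoding steps:
Dictionary: {0: ''}
Step 1: w='' (idx 0), next='c' -> output (0, 'c'), add 'c' as idx 1
Step 2: w='c' (idx 1), next='c' -> output (1, 'c'), add 'cc' as idx 2
Step 3: w='' (idx 0), next='b' -> output (0, 'b'), add 'b' as idx 3
Step 4: w='b' (idx 3), next='b' -> output (3, 'b'), add 'bb' as idx 4
Step 5: w='bb' (idx 4), next='b' -> output (4, 'b'), add 'bbb' as idx 5
Step 6: w='c' (idx 1), next='b' -> output (1, 'b'), add 'cb' as idx 6
Step 7: w='b' (idx 3), next='c' -> output (3, 'c'), add 'bc' as idx 7


Encoded: [(0, 'c'), (1, 'c'), (0, 'b'), (3, 'b'), (4, 'b'), (1, 'b'), (3, 'c')]


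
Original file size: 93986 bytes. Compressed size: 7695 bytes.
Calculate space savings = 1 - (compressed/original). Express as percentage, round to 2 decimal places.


ratio = compressed/original = 7695/93986 = 0.081874
savings = 1 - ratio = 1 - 0.081874 = 0.918126
as a percentage: 0.918126 * 100 = 91.81%

Space savings = 1 - 7695/93986 = 91.81%


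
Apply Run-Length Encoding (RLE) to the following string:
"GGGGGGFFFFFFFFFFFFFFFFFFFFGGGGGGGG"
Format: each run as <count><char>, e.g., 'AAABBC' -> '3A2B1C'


Scanning runs left to right:
  i=0: run of 'G' x 6 -> '6G'
  i=6: run of 'F' x 20 -> '20F'
  i=26: run of 'G' x 8 -> '8G'

RLE = 6G20F8G


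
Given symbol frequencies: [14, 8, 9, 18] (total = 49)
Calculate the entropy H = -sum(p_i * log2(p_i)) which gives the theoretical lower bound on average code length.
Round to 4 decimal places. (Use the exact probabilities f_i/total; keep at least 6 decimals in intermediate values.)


Per-symbol terms -p_i * log2(p_i) with p_i = f_i/49:
  p = 14/49 = 0.285714: log2(p) = -1.807355, -p*log2(p) = 0.516387
  p = 8/49 = 0.163265: log2(p) = -2.614710, -p*log2(p) = 0.426891
  p = 9/49 = 0.183673: log2(p) = -2.444785, -p*log2(p) = 0.449042
  p = 18/49 = 0.367347: log2(p) = -1.444785, -p*log2(p) = 0.530737
H = 0.516387 + 0.426891 + 0.449042 + 0.530737 = 1.923057

H = 1.9231 bits/symbol
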